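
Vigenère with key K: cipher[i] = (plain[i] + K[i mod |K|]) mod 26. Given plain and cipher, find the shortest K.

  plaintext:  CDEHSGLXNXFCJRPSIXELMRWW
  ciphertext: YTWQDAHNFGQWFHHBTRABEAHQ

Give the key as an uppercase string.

WQSJLU

  i= 0: Y-C = 22 → W
  i= 1: T-D = 16 → Q
  i= 2: W-E = 18 → S
  i= 3: Q-H =  9 → J
  i= 4: D-S = 11 → L
  i= 5: A-G = 20 → U
  i= 6: H-L = 22 → W
  i= 7: N-X = 16 → Q
  i= 8: F-N = 18 → S
  i= 9: G-X =  9 → J
  i=10: Q-F = 11 → L
  i=11: W-C = 20 → U
  i=12: F-J = 22 → W
  i=13: H-R = 16 → Q
  i=14: H-P = 18 → S
  i=15: B-S =  9 → J
  i=16: T-I = 11 → L
  i=17: R-X = 20 → U
  i=18: A-E = 22 → W
  i=19: B-L = 16 → Q
  i=20: E-M = 18 → S
  i=21: A-R =  9 → J
  i=22: H-W = 11 → L
  i=23: Q-W = 20 → U
  shifts repeat with period 6: WQSJLU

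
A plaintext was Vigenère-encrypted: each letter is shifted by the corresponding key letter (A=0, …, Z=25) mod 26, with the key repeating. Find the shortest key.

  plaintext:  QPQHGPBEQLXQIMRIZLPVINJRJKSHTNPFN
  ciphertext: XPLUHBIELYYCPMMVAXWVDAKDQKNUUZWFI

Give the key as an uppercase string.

  i= 0: X-Q =  7 → H
  i= 1: P-P =  0 → A
  i= 2: L-Q = 21 → V
  i= 3: U-H = 13 → N
  i= 4: H-G =  1 → B
  i= 5: B-P = 12 → M
  i= 6: I-B =  7 → H
  i= 7: E-E =  0 → A
  i= 8: L-Q = 21 → V
  i= 9: Y-L = 13 → N
  i=10: Y-X =  1 → B
  i=11: C-Q = 12 → M
  i=12: P-I =  7 → H
  i=13: M-M =  0 → A
  i=14: M-R = 21 → V
  i=15: V-I = 13 → N
  i=16: A-Z =  1 → B
  i=17: X-L = 12 → M
  i=18: W-P =  7 → H
  i=19: V-V =  0 → A
  i=20: D-I = 21 → V
  i=21: A-N = 13 → N
  i=22: K-J =  1 → B
  i=23: D-R = 12 → M
  i=24: Q-J =  7 → H
  i=25: K-K =  0 → A
  i=26: N-S = 21 → V
  i=27: U-H = 13 → N
  i=28: U-T =  1 → B
  i=29: Z-N = 12 → M
  i=30: W-P =  7 → H
  i=31: F-F =  0 → A
  i=32: I-N = 21 → V
  shifts repeat with period 6: HAVNBM

HAVNBM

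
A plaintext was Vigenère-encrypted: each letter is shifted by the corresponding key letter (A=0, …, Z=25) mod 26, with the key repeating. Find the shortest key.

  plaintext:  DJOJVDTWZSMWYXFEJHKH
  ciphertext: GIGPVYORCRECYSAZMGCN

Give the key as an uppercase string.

DZSGAVVV

  i= 0: G-D =  3 → D
  i= 1: I-J = 25 → Z
  i= 2: G-O = 18 → S
  i= 3: P-J =  6 → G
  i= 4: V-V =  0 → A
  i= 5: Y-D = 21 → V
  i= 6: O-T = 21 → V
  i= 7: R-W = 21 → V
  i= 8: C-Z =  3 → D
  i= 9: R-S = 25 → Z
  i=10: E-M = 18 → S
  i=11: C-W =  6 → G
  i=12: Y-Y =  0 → A
  i=13: S-X = 21 → V
  i=14: A-F = 21 → V
  i=15: Z-E = 21 → V
  i=16: M-J =  3 → D
  i=17: G-H = 25 → Z
  i=18: C-K = 18 → S
  i=19: N-H =  6 → G
  shifts repeat with period 8: DZSGAVVV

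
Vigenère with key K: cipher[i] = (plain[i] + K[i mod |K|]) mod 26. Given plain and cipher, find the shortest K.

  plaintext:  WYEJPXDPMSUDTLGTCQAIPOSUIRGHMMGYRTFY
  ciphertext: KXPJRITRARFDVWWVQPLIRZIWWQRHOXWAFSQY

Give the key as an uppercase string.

OZLACLQC

  i= 0: K-W = 14 → O
  i= 1: X-Y = 25 → Z
  i= 2: P-E = 11 → L
  i= 3: J-J =  0 → A
  i= 4: R-P =  2 → C
  i= 5: I-X = 11 → L
  i= 6: T-D = 16 → Q
  i= 7: R-P =  2 → C
  i= 8: A-M = 14 → O
  i= 9: R-S = 25 → Z
  i=10: F-U = 11 → L
  i=11: D-D =  0 → A
  i=12: V-T =  2 → C
  i=13: W-L = 11 → L
  i=14: W-G = 16 → Q
  i=15: V-T =  2 → C
  i=16: Q-C = 14 → O
  i=17: P-Q = 25 → Z
  i=18: L-A = 11 → L
  i=19: I-I =  0 → A
  i=20: R-P =  2 → C
  i=21: Z-O = 11 → L
  i=22: I-S = 16 → Q
  i=23: W-U =  2 → C
  i=24: W-I = 14 → O
  i=25: Q-R = 25 → Z
  i=26: R-G = 11 → L
  i=27: H-H =  0 → A
  i=28: O-M =  2 → C
  i=29: X-M = 11 → L
  i=30: W-G = 16 → Q
  i=31: A-Y =  2 → C
  i=32: F-R = 14 → O
  i=33: S-T = 25 → Z
  i=34: Q-F = 11 → L
  i=35: Y-Y =  0 → A
  shifts repeat with period 8: OZLACLQC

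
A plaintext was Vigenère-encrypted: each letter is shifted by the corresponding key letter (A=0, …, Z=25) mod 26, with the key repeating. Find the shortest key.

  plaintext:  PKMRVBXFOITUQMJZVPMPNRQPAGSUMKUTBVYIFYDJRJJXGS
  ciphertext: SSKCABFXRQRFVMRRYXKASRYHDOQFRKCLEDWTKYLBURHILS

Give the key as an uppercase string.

DIYLFAIS

  i= 0: S-P =  3 → D
  i= 1: S-K =  8 → I
  i= 2: K-M = 24 → Y
  i= 3: C-R = 11 → L
  i= 4: A-V =  5 → F
  i= 5: B-B =  0 → A
  i= 6: F-X =  8 → I
  i= 7: X-F = 18 → S
  i= 8: R-O =  3 → D
  i= 9: Q-I =  8 → I
  i=10: R-T = 24 → Y
  i=11: F-U = 11 → L
  i=12: V-Q =  5 → F
  i=13: M-M =  0 → A
  i=14: R-J =  8 → I
  i=15: R-Z = 18 → S
  i=16: Y-V =  3 → D
  i=17: X-P =  8 → I
  i=18: K-M = 24 → Y
  i=19: A-P = 11 → L
  i=20: S-N =  5 → F
  i=21: R-R =  0 → A
  i=22: Y-Q =  8 → I
  i=23: H-P = 18 → S
  i=24: D-A =  3 → D
  i=25: O-G =  8 → I
  i=26: Q-S = 24 → Y
  i=27: F-U = 11 → L
  i=28: R-M =  5 → F
  i=29: K-K =  0 → A
  i=30: C-U =  8 → I
  i=31: L-T = 18 → S
  i=32: E-B =  3 → D
  i=33: D-V =  8 → I
  i=34: W-Y = 24 → Y
  i=35: T-I = 11 → L
  i=36: K-F =  5 → F
  i=37: Y-Y =  0 → A
  i=38: L-D =  8 → I
  i=39: B-J = 18 → S
  i=40: U-R =  3 → D
  i=41: R-J =  8 → I
  i=42: H-J = 24 → Y
  i=43: I-X = 11 → L
  i=44: L-G =  5 → F
  i=45: S-S =  0 → A
  shifts repeat with period 8: DIYLFAIS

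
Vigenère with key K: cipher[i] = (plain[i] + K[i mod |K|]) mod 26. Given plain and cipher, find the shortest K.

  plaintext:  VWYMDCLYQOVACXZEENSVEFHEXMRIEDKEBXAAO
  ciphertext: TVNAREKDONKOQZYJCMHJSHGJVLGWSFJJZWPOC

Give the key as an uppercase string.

YZPOOCZF

  i= 0: T-V = 24 → Y
  i= 1: V-W = 25 → Z
  i= 2: N-Y = 15 → P
  i= 3: A-M = 14 → O
  i= 4: R-D = 14 → O
  i= 5: E-C =  2 → C
  i= 6: K-L = 25 → Z
  i= 7: D-Y =  5 → F
  i= 8: O-Q = 24 → Y
  i= 9: N-O = 25 → Z
  i=10: K-V = 15 → P
  i=11: O-A = 14 → O
  i=12: Q-C = 14 → O
  i=13: Z-X =  2 → C
  i=14: Y-Z = 25 → Z
  i=15: J-E =  5 → F
  i=16: C-E = 24 → Y
  i=17: M-N = 25 → Z
  i=18: H-S = 15 → P
  i=19: J-V = 14 → O
  i=20: S-E = 14 → O
  i=21: H-F =  2 → C
  i=22: G-H = 25 → Z
  i=23: J-E =  5 → F
  i=24: V-X = 24 → Y
  i=25: L-M = 25 → Z
  i=26: G-R = 15 → P
  i=27: W-I = 14 → O
  i=28: S-E = 14 → O
  i=29: F-D =  2 → C
  i=30: J-K = 25 → Z
  i=31: J-E =  5 → F
  i=32: Z-B = 24 → Y
  i=33: W-X = 25 → Z
  i=34: P-A = 15 → P
  i=35: O-A = 14 → O
  i=36: C-O = 14 → O
  shifts repeat with period 8: YZPOOCZF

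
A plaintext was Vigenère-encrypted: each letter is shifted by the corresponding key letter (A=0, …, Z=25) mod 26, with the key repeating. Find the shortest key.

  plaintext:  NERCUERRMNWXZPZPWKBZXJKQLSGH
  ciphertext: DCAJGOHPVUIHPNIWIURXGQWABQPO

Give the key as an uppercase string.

  i= 0: D-N = 16 → Q
  i= 1: C-E = 24 → Y
  i= 2: A-R =  9 → J
  i= 3: J-C =  7 → H
  i= 4: G-U = 12 → M
  i= 5: O-E = 10 → K
  i= 6: H-R = 16 → Q
  i= 7: P-R = 24 → Y
  i= 8: V-M =  9 → J
  i= 9: U-N =  7 → H
  i=10: I-W = 12 → M
  i=11: H-X = 10 → K
  i=12: P-Z = 16 → Q
  i=13: N-P = 24 → Y
  i=14: I-Z =  9 → J
  i=15: W-P =  7 → H
  i=16: I-W = 12 → M
  i=17: U-K = 10 → K
  i=18: R-B = 16 → Q
  i=19: X-Z = 24 → Y
  i=20: G-X =  9 → J
  i=21: Q-J =  7 → H
  i=22: W-K = 12 → M
  i=23: A-Q = 10 → K
  i=24: B-L = 16 → Q
  i=25: Q-S = 24 → Y
  i=26: P-G =  9 → J
  i=27: O-H =  7 → H
  shifts repeat with period 6: QYJHMK

QYJHMK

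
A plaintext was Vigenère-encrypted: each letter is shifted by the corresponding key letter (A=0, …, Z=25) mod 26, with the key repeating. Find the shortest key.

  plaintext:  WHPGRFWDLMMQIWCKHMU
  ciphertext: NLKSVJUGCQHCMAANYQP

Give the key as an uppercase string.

REVMEEYD

  i= 0: N-W = 17 → R
  i= 1: L-H =  4 → E
  i= 2: K-P = 21 → V
  i= 3: S-G = 12 → M
  i= 4: V-R =  4 → E
  i= 5: J-F =  4 → E
  i= 6: U-W = 24 → Y
  i= 7: G-D =  3 → D
  i= 8: C-L = 17 → R
  i= 9: Q-M =  4 → E
  i=10: H-M = 21 → V
  i=11: C-Q = 12 → M
  i=12: M-I =  4 → E
  i=13: A-W =  4 → E
  i=14: A-C = 24 → Y
  i=15: N-K =  3 → D
  i=16: Y-H = 17 → R
  i=17: Q-M =  4 → E
  i=18: P-U = 21 → V
  shifts repeat with period 8: REVMEEYD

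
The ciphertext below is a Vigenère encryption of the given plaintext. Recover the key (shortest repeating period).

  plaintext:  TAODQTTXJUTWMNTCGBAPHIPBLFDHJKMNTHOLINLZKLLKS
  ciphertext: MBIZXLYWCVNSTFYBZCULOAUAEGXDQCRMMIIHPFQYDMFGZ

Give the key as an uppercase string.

TBUWHSFZ

  i= 0: M-T = 19 → T
  i= 1: B-A =  1 → B
  i= 2: I-O = 20 → U
  i= 3: Z-D = 22 → W
  i= 4: X-Q =  7 → H
  i= 5: L-T = 18 → S
  i= 6: Y-T =  5 → F
  i= 7: W-X = 25 → Z
  i= 8: C-J = 19 → T
  i= 9: V-U =  1 → B
  i=10: N-T = 20 → U
  i=11: S-W = 22 → W
  i=12: T-M =  7 → H
  i=13: F-N = 18 → S
  i=14: Y-T =  5 → F
  i=15: B-C = 25 → Z
  i=16: Z-G = 19 → T
  i=17: C-B =  1 → B
  i=18: U-A = 20 → U
  i=19: L-P = 22 → W
  i=20: O-H =  7 → H
  i=21: A-I = 18 → S
  i=22: U-P =  5 → F
  i=23: A-B = 25 → Z
  i=24: E-L = 19 → T
  i=25: G-F =  1 → B
  i=26: X-D = 20 → U
  i=27: D-H = 22 → W
  i=28: Q-J =  7 → H
  i=29: C-K = 18 → S
  i=30: R-M =  5 → F
  i=31: M-N = 25 → Z
  i=32: M-T = 19 → T
  i=33: I-H =  1 → B
  i=34: I-O = 20 → U
  i=35: H-L = 22 → W
  i=36: P-I =  7 → H
  i=37: F-N = 18 → S
  i=38: Q-L =  5 → F
  i=39: Y-Z = 25 → Z
  i=40: D-K = 19 → T
  i=41: M-L =  1 → B
  i=42: F-L = 20 → U
  i=43: G-K = 22 → W
  i=44: Z-S =  7 → H
  shifts repeat with period 8: TBUWHSFZ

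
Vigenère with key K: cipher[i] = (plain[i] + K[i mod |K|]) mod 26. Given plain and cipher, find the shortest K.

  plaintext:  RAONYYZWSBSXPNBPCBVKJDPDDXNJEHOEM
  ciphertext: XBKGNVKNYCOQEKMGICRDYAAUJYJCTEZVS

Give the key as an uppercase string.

GBWTPXLR

  i= 0: X-R =  6 → G
  i= 1: B-A =  1 → B
  i= 2: K-O = 22 → W
  i= 3: G-N = 19 → T
  i= 4: N-Y = 15 → P
  i= 5: V-Y = 23 → X
  i= 6: K-Z = 11 → L
  i= 7: N-W = 17 → R
  i= 8: Y-S =  6 → G
  i= 9: C-B =  1 → B
  i=10: O-S = 22 → W
  i=11: Q-X = 19 → T
  i=12: E-P = 15 → P
  i=13: K-N = 23 → X
  i=14: M-B = 11 → L
  i=15: G-P = 17 → R
  i=16: I-C =  6 → G
  i=17: C-B =  1 → B
  i=18: R-V = 22 → W
  i=19: D-K = 19 → T
  i=20: Y-J = 15 → P
  i=21: A-D = 23 → X
  i=22: A-P = 11 → L
  i=23: U-D = 17 → R
  i=24: J-D =  6 → G
  i=25: Y-X =  1 → B
  i=26: J-N = 22 → W
  i=27: C-J = 19 → T
  i=28: T-E = 15 → P
  i=29: E-H = 23 → X
  i=30: Z-O = 11 → L
  i=31: V-E = 17 → R
  i=32: S-M =  6 → G
  shifts repeat with period 8: GBWTPXLR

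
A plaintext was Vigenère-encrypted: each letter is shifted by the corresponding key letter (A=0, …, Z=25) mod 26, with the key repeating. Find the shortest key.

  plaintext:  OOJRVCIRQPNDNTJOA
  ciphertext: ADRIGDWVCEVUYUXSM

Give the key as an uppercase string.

MPIRLBOE

  i= 0: A-O = 12 → M
  i= 1: D-O = 15 → P
  i= 2: R-J =  8 → I
  i= 3: I-R = 17 → R
  i= 4: G-V = 11 → L
  i= 5: D-C =  1 → B
  i= 6: W-I = 14 → O
  i= 7: V-R =  4 → E
  i= 8: C-Q = 12 → M
  i= 9: E-P = 15 → P
  i=10: V-N =  8 → I
  i=11: U-D = 17 → R
  i=12: Y-N = 11 → L
  i=13: U-T =  1 → B
  i=14: X-J = 14 → O
  i=15: S-O =  4 → E
  i=16: M-A = 12 → M
  shifts repeat with period 8: MPIRLBOE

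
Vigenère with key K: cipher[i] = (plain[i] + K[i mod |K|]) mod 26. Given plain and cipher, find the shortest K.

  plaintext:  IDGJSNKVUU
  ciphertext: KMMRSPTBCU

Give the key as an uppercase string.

  i= 0: K-I =  2 → C
  i= 1: M-D =  9 → J
  i= 2: M-G =  6 → G
  i= 3: R-J =  8 → I
  i= 4: S-S =  0 → A
  i= 5: P-N =  2 → C
  i= 6: T-K =  9 → J
  i= 7: B-V =  6 → G
  i= 8: C-U =  8 → I
  i= 9: U-U =  0 → A
  shifts repeat with period 5: CJGIA

CJGIA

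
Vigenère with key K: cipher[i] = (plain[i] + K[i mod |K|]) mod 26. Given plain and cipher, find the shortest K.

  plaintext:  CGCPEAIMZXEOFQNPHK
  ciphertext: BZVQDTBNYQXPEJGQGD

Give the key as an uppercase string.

ZTTB

  i= 0: B-C = 25 → Z
  i= 1: Z-G = 19 → T
  i= 2: V-C = 19 → T
  i= 3: Q-P =  1 → B
  i= 4: D-E = 25 → Z
  i= 5: T-A = 19 → T
  i= 6: B-I = 19 → T
  i= 7: N-M =  1 → B
  i= 8: Y-Z = 25 → Z
  i= 9: Q-X = 19 → T
  i=10: X-E = 19 → T
  i=11: P-O =  1 → B
  i=12: E-F = 25 → Z
  i=13: J-Q = 19 → T
  i=14: G-N = 19 → T
  i=15: Q-P =  1 → B
  i=16: G-H = 25 → Z
  i=17: D-K = 19 → T
  shifts repeat with period 4: ZTTB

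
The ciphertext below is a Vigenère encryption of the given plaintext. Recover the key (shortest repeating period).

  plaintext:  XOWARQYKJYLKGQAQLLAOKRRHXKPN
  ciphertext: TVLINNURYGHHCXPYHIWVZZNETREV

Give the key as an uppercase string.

WHPIWX

  i= 0: T-X = 22 → W
  i= 1: V-O =  7 → H
  i= 2: L-W = 15 → P
  i= 3: I-A =  8 → I
  i= 4: N-R = 22 → W
  i= 5: N-Q = 23 → X
  i= 6: U-Y = 22 → W
  i= 7: R-K =  7 → H
  i= 8: Y-J = 15 → P
  i= 9: G-Y =  8 → I
  i=10: H-L = 22 → W
  i=11: H-K = 23 → X
  i=12: C-G = 22 → W
  i=13: X-Q =  7 → H
  i=14: P-A = 15 → P
  i=15: Y-Q =  8 → I
  i=16: H-L = 22 → W
  i=17: I-L = 23 → X
  i=18: W-A = 22 → W
  i=19: V-O =  7 → H
  i=20: Z-K = 15 → P
  i=21: Z-R =  8 → I
  i=22: N-R = 22 → W
  i=23: E-H = 23 → X
  i=24: T-X = 22 → W
  i=25: R-K =  7 → H
  i=26: E-P = 15 → P
  i=27: V-N =  8 → I
  shifts repeat with period 6: WHPIWX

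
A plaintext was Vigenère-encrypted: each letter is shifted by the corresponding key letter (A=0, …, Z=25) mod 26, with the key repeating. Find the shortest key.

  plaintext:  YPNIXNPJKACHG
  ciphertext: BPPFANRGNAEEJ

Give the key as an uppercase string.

  i= 0: B-Y =  3 → D
  i= 1: P-P =  0 → A
  i= 2: P-N =  2 → C
  i= 3: F-I = 23 → X
  i= 4: A-X =  3 → D
  i= 5: N-N =  0 → A
  i= 6: R-P =  2 → C
  i= 7: G-J = 23 → X
  i= 8: N-K =  3 → D
  i= 9: A-A =  0 → A
  i=10: E-C =  2 → C
  i=11: E-H = 23 → X
  i=12: J-G =  3 → D
  shifts repeat with period 4: DACX

DACX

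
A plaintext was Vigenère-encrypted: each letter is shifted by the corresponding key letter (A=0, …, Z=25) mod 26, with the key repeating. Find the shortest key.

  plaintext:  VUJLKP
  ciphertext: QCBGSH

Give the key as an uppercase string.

  i= 0: Q-V = 21 → V
  i= 1: C-U =  8 → I
  i= 2: B-J = 18 → S
  i= 3: G-L = 21 → V
  i= 4: S-K =  8 → I
  i= 5: H-P = 18 → S
  shifts repeat with period 3: VIS

VIS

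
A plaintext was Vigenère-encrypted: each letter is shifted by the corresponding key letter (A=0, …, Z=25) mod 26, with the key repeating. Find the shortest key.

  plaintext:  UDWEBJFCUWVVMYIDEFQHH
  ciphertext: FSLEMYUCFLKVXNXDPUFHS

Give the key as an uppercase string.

  i= 0: F-U = 11 → L
  i= 1: S-D = 15 → P
  i= 2: L-W = 15 → P
  i= 3: E-E =  0 → A
  i= 4: M-B = 11 → L
  i= 5: Y-J = 15 → P
  i= 6: U-F = 15 → P
  i= 7: C-C =  0 → A
  i= 8: F-U = 11 → L
  i= 9: L-W = 15 → P
  i=10: K-V = 15 → P
  i=11: V-V =  0 → A
  i=12: X-M = 11 → L
  i=13: N-Y = 15 → P
  i=14: X-I = 15 → P
  i=15: D-D =  0 → A
  i=16: P-E = 11 → L
  i=17: U-F = 15 → P
  i=18: F-Q = 15 → P
  i=19: H-H =  0 → A
  i=20: S-H = 11 → L
  shifts repeat with period 4: LPPA

LPPA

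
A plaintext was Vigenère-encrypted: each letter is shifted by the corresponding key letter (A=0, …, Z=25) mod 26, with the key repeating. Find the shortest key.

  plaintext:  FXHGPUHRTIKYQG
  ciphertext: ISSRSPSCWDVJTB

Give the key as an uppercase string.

  i= 0: I-F =  3 → D
  i= 1: S-X = 21 → V
  i= 2: S-H = 11 → L
  i= 3: R-G = 11 → L
  i= 4: S-P =  3 → D
  i= 5: P-U = 21 → V
  i= 6: S-H = 11 → L
  i= 7: C-R = 11 → L
  i= 8: W-T =  3 → D
  i= 9: D-I = 21 → V
  i=10: V-K = 11 → L
  i=11: J-Y = 11 → L
  i=12: T-Q =  3 → D
  i=13: B-G = 21 → V
  shifts repeat with period 4: DVLL

DVLL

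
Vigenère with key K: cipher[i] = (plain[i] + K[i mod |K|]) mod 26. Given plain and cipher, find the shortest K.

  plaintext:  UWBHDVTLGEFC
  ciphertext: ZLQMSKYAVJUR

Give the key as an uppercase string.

FPP

  i= 0: Z-U =  5 → F
  i= 1: L-W = 15 → P
  i= 2: Q-B = 15 → P
  i= 3: M-H =  5 → F
  i= 4: S-D = 15 → P
  i= 5: K-V = 15 → P
  i= 6: Y-T =  5 → F
  i= 7: A-L = 15 → P
  i= 8: V-G = 15 → P
  i= 9: J-E =  5 → F
  i=10: U-F = 15 → P
  i=11: R-C = 15 → P
  shifts repeat with period 3: FPP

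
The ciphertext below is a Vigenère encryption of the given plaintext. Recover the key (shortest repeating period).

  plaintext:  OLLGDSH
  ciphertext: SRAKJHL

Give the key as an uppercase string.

  i= 0: S-O =  4 → E
  i= 1: R-L =  6 → G
  i= 2: A-L = 15 → P
  i= 3: K-G =  4 → E
  i= 4: J-D =  6 → G
  i= 5: H-S = 15 → P
  i= 6: L-H =  4 → E
  shifts repeat with period 3: EGP

EGP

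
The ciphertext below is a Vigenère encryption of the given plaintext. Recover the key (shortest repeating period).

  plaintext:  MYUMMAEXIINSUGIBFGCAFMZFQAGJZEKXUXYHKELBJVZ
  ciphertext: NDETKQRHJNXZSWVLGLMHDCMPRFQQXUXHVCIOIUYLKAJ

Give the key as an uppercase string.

  i= 0: N-M =  1 → B
  i= 1: D-Y =  5 → F
  i= 2: E-U = 10 → K
  i= 3: T-M =  7 → H
  i= 4: K-M = 24 → Y
  i= 5: Q-A = 16 → Q
  i= 6: R-E = 13 → N
  i= 7: H-X = 10 → K
  i= 8: J-I =  1 → B
  i= 9: N-I =  5 → F
  i=10: X-N = 10 → K
  i=11: Z-S =  7 → H
  i=12: S-U = 24 → Y
  i=13: W-G = 16 → Q
  i=14: V-I = 13 → N
  i=15: L-B = 10 → K
  i=16: G-F =  1 → B
  i=17: L-G =  5 → F
  i=18: M-C = 10 → K
  i=19: H-A =  7 → H
  i=20: D-F = 24 → Y
  i=21: C-M = 16 → Q
  i=22: M-Z = 13 → N
  i=23: P-F = 10 → K
  i=24: R-Q =  1 → B
  i=25: F-A =  5 → F
  i=26: Q-G = 10 → K
  i=27: Q-J =  7 → H
  i=28: X-Z = 24 → Y
  i=29: U-E = 16 → Q
  i=30: X-K = 13 → N
  i=31: H-X = 10 → K
  i=32: V-U =  1 → B
  i=33: C-X =  5 → F
  i=34: I-Y = 10 → K
  i=35: O-H =  7 → H
  i=36: I-K = 24 → Y
  i=37: U-E = 16 → Q
  i=38: Y-L = 13 → N
  i=39: L-B = 10 → K
  i=40: K-J =  1 → B
  i=41: A-V =  5 → F
  i=42: J-Z = 10 → K
  shifts repeat with period 8: BFKHYQNK

BFKHYQNK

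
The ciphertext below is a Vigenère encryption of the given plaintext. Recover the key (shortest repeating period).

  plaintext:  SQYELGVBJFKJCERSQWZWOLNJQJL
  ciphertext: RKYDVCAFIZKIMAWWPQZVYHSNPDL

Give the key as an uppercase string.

ZUAZKWFE

  i= 0: R-S = 25 → Z
  i= 1: K-Q = 20 → U
  i= 2: Y-Y =  0 → A
  i= 3: D-E = 25 → Z
  i= 4: V-L = 10 → K
  i= 5: C-G = 22 → W
  i= 6: A-V =  5 → F
  i= 7: F-B =  4 → E
  i= 8: I-J = 25 → Z
  i= 9: Z-F = 20 → U
  i=10: K-K =  0 → A
  i=11: I-J = 25 → Z
  i=12: M-C = 10 → K
  i=13: A-E = 22 → W
  i=14: W-R =  5 → F
  i=15: W-S =  4 → E
  i=16: P-Q = 25 → Z
  i=17: Q-W = 20 → U
  i=18: Z-Z =  0 → A
  i=19: V-W = 25 → Z
  i=20: Y-O = 10 → K
  i=21: H-L = 22 → W
  i=22: S-N =  5 → F
  i=23: N-J =  4 → E
  i=24: P-Q = 25 → Z
  i=25: D-J = 20 → U
  i=26: L-L =  0 → A
  shifts repeat with period 8: ZUAZKWFE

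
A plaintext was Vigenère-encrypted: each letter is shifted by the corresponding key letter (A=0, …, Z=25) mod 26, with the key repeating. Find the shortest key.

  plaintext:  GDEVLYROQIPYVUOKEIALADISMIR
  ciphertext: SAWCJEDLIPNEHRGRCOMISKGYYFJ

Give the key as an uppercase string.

MXSHYG

  i= 0: S-G = 12 → M
  i= 1: A-D = 23 → X
  i= 2: W-E = 18 → S
  i= 3: C-V =  7 → H
  i= 4: J-L = 24 → Y
  i= 5: E-Y =  6 → G
  i= 6: D-R = 12 → M
  i= 7: L-O = 23 → X
  i= 8: I-Q = 18 → S
  i= 9: P-I =  7 → H
  i=10: N-P = 24 → Y
  i=11: E-Y =  6 → G
  i=12: H-V = 12 → M
  i=13: R-U = 23 → X
  i=14: G-O = 18 → S
  i=15: R-K =  7 → H
  i=16: C-E = 24 → Y
  i=17: O-I =  6 → G
  i=18: M-A = 12 → M
  i=19: I-L = 23 → X
  i=20: S-A = 18 → S
  i=21: K-D =  7 → H
  i=22: G-I = 24 → Y
  i=23: Y-S =  6 → G
  i=24: Y-M = 12 → M
  i=25: F-I = 23 → X
  i=26: J-R = 18 → S
  shifts repeat with period 6: MXSHYG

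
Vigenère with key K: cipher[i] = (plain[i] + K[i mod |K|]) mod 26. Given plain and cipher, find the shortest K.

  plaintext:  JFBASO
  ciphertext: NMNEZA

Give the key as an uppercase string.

EHM

  i= 0: N-J =  4 → E
  i= 1: M-F =  7 → H
  i= 2: N-B = 12 → M
  i= 3: E-A =  4 → E
  i= 4: Z-S =  7 → H
  i= 5: A-O = 12 → M
  shifts repeat with period 3: EHM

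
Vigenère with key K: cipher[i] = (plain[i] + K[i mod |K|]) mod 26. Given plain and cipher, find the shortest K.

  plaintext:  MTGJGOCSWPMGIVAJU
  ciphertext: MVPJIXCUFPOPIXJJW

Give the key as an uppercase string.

  i= 0: M-M =  0 → A
  i= 1: V-T =  2 → C
  i= 2: P-G =  9 → J
  i= 3: J-J =  0 → A
  i= 4: I-G =  2 → C
  i= 5: X-O =  9 → J
  i= 6: C-C =  0 → A
  i= 7: U-S =  2 → C
  i= 8: F-W =  9 → J
  i= 9: P-P =  0 → A
  i=10: O-M =  2 → C
  i=11: P-G =  9 → J
  i=12: I-I =  0 → A
  i=13: X-V =  2 → C
  i=14: J-A =  9 → J
  i=15: J-J =  0 → A
  i=16: W-U =  2 → C
  shifts repeat with period 3: ACJ

ACJ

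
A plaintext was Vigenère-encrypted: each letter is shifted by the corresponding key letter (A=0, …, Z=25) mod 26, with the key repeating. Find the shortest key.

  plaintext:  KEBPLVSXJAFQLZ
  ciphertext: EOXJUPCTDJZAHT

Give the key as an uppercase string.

UKWUJ

  i= 0: E-K = 20 → U
  i= 1: O-E = 10 → K
  i= 2: X-B = 22 → W
  i= 3: J-P = 20 → U
  i= 4: U-L =  9 → J
  i= 5: P-V = 20 → U
  i= 6: C-S = 10 → K
  i= 7: T-X = 22 → W
  i= 8: D-J = 20 → U
  i= 9: J-A =  9 → J
  i=10: Z-F = 20 → U
  i=11: A-Q = 10 → K
  i=12: H-L = 22 → W
  i=13: T-Z = 20 → U
  shifts repeat with period 5: UKWUJ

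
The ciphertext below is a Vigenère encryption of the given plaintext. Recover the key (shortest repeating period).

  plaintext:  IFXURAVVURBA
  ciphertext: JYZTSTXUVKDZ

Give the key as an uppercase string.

BTCZ

  i= 0: J-I =  1 → B
  i= 1: Y-F = 19 → T
  i= 2: Z-X =  2 → C
  i= 3: T-U = 25 → Z
  i= 4: S-R =  1 → B
  i= 5: T-A = 19 → T
  i= 6: X-V =  2 → C
  i= 7: U-V = 25 → Z
  i= 8: V-U =  1 → B
  i= 9: K-R = 19 → T
  i=10: D-B =  2 → C
  i=11: Z-A = 25 → Z
  shifts repeat with period 4: BTCZ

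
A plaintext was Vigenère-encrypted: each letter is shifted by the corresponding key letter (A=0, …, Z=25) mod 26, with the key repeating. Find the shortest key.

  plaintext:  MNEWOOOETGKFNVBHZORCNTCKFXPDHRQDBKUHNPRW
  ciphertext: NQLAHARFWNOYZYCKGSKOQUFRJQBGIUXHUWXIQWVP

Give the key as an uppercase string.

BDHETMD

  i= 0: N-M =  1 → B
  i= 1: Q-N =  3 → D
  i= 2: L-E =  7 → H
  i= 3: A-W =  4 → E
  i= 4: H-O = 19 → T
  i= 5: A-O = 12 → M
  i= 6: R-O =  3 → D
  i= 7: F-E =  1 → B
  i= 8: W-T =  3 → D
  i= 9: N-G =  7 → H
  i=10: O-K =  4 → E
  i=11: Y-F = 19 → T
  i=12: Z-N = 12 → M
  i=13: Y-V =  3 → D
  i=14: C-B =  1 → B
  i=15: K-H =  3 → D
  i=16: G-Z =  7 → H
  i=17: S-O =  4 → E
  i=18: K-R = 19 → T
  i=19: O-C = 12 → M
  i=20: Q-N =  3 → D
  i=21: U-T =  1 → B
  i=22: F-C =  3 → D
  i=23: R-K =  7 → H
  i=24: J-F =  4 → E
  i=25: Q-X = 19 → T
  i=26: B-P = 12 → M
  i=27: G-D =  3 → D
  i=28: I-H =  1 → B
  i=29: U-R =  3 → D
  i=30: X-Q =  7 → H
  i=31: H-D =  4 → E
  i=32: U-B = 19 → T
  i=33: W-K = 12 → M
  i=34: X-U =  3 → D
  i=35: I-H =  1 → B
  i=36: Q-N =  3 → D
  i=37: W-P =  7 → H
  i=38: V-R =  4 → E
  i=39: P-W = 19 → T
  shifts repeat with period 7: BDHETMD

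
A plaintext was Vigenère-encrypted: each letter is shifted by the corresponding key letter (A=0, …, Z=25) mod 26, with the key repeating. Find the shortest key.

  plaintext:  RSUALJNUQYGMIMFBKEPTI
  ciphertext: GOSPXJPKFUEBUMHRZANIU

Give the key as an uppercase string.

PWYPMACQ

  i= 0: G-R = 15 → P
  i= 1: O-S = 22 → W
  i= 2: S-U = 24 → Y
  i= 3: P-A = 15 → P
  i= 4: X-L = 12 → M
  i= 5: J-J =  0 → A
  i= 6: P-N =  2 → C
  i= 7: K-U = 16 → Q
  i= 8: F-Q = 15 → P
  i= 9: U-Y = 22 → W
  i=10: E-G = 24 → Y
  i=11: B-M = 15 → P
  i=12: U-I = 12 → M
  i=13: M-M =  0 → A
  i=14: H-F =  2 → C
  i=15: R-B = 16 → Q
  i=16: Z-K = 15 → P
  i=17: A-E = 22 → W
  i=18: N-P = 24 → Y
  i=19: I-T = 15 → P
  i=20: U-I = 12 → M
  shifts repeat with period 8: PWYPMACQ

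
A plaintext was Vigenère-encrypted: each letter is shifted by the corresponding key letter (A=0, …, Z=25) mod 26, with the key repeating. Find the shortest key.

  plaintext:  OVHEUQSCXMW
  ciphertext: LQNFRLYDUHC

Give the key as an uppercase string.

  i= 0: L-O = 23 → X
  i= 1: Q-V = 21 → V
  i= 2: N-H =  6 → G
  i= 3: F-E =  1 → B
  i= 4: R-U = 23 → X
  i= 5: L-Q = 21 → V
  i= 6: Y-S =  6 → G
  i= 7: D-C =  1 → B
  i= 8: U-X = 23 → X
  i= 9: H-M = 21 → V
  i=10: C-W =  6 → G
  shifts repeat with period 4: XVGB

XVGB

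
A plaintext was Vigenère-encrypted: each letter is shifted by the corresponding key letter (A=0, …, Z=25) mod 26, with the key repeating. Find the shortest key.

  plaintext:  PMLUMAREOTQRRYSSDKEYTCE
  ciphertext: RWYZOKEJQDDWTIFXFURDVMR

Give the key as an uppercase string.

CKNF

  i= 0: R-P =  2 → C
  i= 1: W-M = 10 → K
  i= 2: Y-L = 13 → N
  i= 3: Z-U =  5 → F
  i= 4: O-M =  2 → C
  i= 5: K-A = 10 → K
  i= 6: E-R = 13 → N
  i= 7: J-E =  5 → F
  i= 8: Q-O =  2 → C
  i= 9: D-T = 10 → K
  i=10: D-Q = 13 → N
  i=11: W-R =  5 → F
  i=12: T-R =  2 → C
  i=13: I-Y = 10 → K
  i=14: F-S = 13 → N
  i=15: X-S =  5 → F
  i=16: F-D =  2 → C
  i=17: U-K = 10 → K
  i=18: R-E = 13 → N
  i=19: D-Y =  5 → F
  i=20: V-T =  2 → C
  i=21: M-C = 10 → K
  i=22: R-E = 13 → N
  shifts repeat with period 4: CKNF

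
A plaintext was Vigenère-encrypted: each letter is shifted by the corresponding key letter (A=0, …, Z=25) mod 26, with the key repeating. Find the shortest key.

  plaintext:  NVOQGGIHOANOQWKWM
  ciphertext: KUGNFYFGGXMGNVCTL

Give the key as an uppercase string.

  i= 0: K-N = 23 → X
  i= 1: U-V = 25 → Z
  i= 2: G-O = 18 → S
  i= 3: N-Q = 23 → X
  i= 4: F-G = 25 → Z
  i= 5: Y-G = 18 → S
  i= 6: F-I = 23 → X
  i= 7: G-H = 25 → Z
  i= 8: G-O = 18 → S
  i= 9: X-A = 23 → X
  i=10: M-N = 25 → Z
  i=11: G-O = 18 → S
  i=12: N-Q = 23 → X
  i=13: V-W = 25 → Z
  i=14: C-K = 18 → S
  i=15: T-W = 23 → X
  i=16: L-M = 25 → Z
  shifts repeat with period 3: XZS

XZS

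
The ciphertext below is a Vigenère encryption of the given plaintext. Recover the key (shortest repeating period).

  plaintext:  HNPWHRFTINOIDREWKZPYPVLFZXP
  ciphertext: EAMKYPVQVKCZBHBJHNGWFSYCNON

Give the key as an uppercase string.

XNXORYQ

  i= 0: E-H = 23 → X
  i= 1: A-N = 13 → N
  i= 2: M-P = 23 → X
  i= 3: K-W = 14 → O
  i= 4: Y-H = 17 → R
  i= 5: P-R = 24 → Y
  i= 6: V-F = 16 → Q
  i= 7: Q-T = 23 → X
  i= 8: V-I = 13 → N
  i= 9: K-N = 23 → X
  i=10: C-O = 14 → O
  i=11: Z-I = 17 → R
  i=12: B-D = 24 → Y
  i=13: H-R = 16 → Q
  i=14: B-E = 23 → X
  i=15: J-W = 13 → N
  i=16: H-K = 23 → X
  i=17: N-Z = 14 → O
  i=18: G-P = 17 → R
  i=19: W-Y = 24 → Y
  i=20: F-P = 16 → Q
  i=21: S-V = 23 → X
  i=22: Y-L = 13 → N
  i=23: C-F = 23 → X
  i=24: N-Z = 14 → O
  i=25: O-X = 17 → R
  i=26: N-P = 24 → Y
  shifts repeat with period 7: XNXORYQ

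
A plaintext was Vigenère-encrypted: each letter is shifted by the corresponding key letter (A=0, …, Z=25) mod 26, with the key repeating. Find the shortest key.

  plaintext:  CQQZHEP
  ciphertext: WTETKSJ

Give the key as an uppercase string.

UDO

  i= 0: W-C = 20 → U
  i= 1: T-Q =  3 → D
  i= 2: E-Q = 14 → O
  i= 3: T-Z = 20 → U
  i= 4: K-H =  3 → D
  i= 5: S-E = 14 → O
  i= 6: J-P = 20 → U
  shifts repeat with period 3: UDO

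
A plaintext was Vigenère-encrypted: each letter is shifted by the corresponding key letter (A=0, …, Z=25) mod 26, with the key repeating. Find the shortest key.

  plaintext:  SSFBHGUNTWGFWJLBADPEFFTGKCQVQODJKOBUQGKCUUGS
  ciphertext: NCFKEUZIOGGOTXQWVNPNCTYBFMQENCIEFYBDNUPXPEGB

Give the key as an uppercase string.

VKAJXOFV

  i= 0: N-S = 21 → V
  i= 1: C-S = 10 → K
  i= 2: F-F =  0 → A
  i= 3: K-B =  9 → J
  i= 4: E-H = 23 → X
  i= 5: U-G = 14 → O
  i= 6: Z-U =  5 → F
  i= 7: I-N = 21 → V
  i= 8: O-T = 21 → V
  i= 9: G-W = 10 → K
  i=10: G-G =  0 → A
  i=11: O-F =  9 → J
  i=12: T-W = 23 → X
  i=13: X-J = 14 → O
  i=14: Q-L =  5 → F
  i=15: W-B = 21 → V
  i=16: V-A = 21 → V
  i=17: N-D = 10 → K
  i=18: P-P =  0 → A
  i=19: N-E =  9 → J
  i=20: C-F = 23 → X
  i=21: T-F = 14 → O
  i=22: Y-T =  5 → F
  i=23: B-G = 21 → V
  i=24: F-K = 21 → V
  i=25: M-C = 10 → K
  i=26: Q-Q =  0 → A
  i=27: E-V =  9 → J
  i=28: N-Q = 23 → X
  i=29: C-O = 14 → O
  i=30: I-D =  5 → F
  i=31: E-J = 21 → V
  i=32: F-K = 21 → V
  i=33: Y-O = 10 → K
  i=34: B-B =  0 → A
  i=35: D-U =  9 → J
  i=36: N-Q = 23 → X
  i=37: U-G = 14 → O
  i=38: P-K =  5 → F
  i=39: X-C = 21 → V
  i=40: P-U = 21 → V
  i=41: E-U = 10 → K
  i=42: G-G =  0 → A
  i=43: B-S =  9 → J
  shifts repeat with period 8: VKAJXOFV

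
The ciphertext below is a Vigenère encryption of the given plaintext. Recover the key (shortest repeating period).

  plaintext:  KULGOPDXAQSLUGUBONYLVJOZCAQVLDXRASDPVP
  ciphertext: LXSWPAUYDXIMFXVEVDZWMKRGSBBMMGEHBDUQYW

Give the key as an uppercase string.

  i= 0: L-K =  1 → B
  i= 1: X-U =  3 → D
  i= 2: S-L =  7 → H
  i= 3: W-G = 16 → Q
  i= 4: P-O =  1 → B
  i= 5: A-P = 11 → L
  i= 6: U-D = 17 → R
  i= 7: Y-X =  1 → B
  i= 8: D-A =  3 → D
  i= 9: X-Q =  7 → H
  i=10: I-S = 16 → Q
  i=11: M-L =  1 → B
  i=12: F-U = 11 → L
  i=13: X-G = 17 → R
  i=14: V-U =  1 → B
  i=15: E-B =  3 → D
  i=16: V-O =  7 → H
  i=17: D-N = 16 → Q
  i=18: Z-Y =  1 → B
  i=19: W-L = 11 → L
  i=20: M-V = 17 → R
  i=21: K-J =  1 → B
  i=22: R-O =  3 → D
  i=23: G-Z =  7 → H
  i=24: S-C = 16 → Q
  i=25: B-A =  1 → B
  i=26: B-Q = 11 → L
  i=27: M-V = 17 → R
  i=28: M-L =  1 → B
  i=29: G-D =  3 → D
  i=30: E-X =  7 → H
  i=31: H-R = 16 → Q
  i=32: B-A =  1 → B
  i=33: D-S = 11 → L
  i=34: U-D = 17 → R
  i=35: Q-P =  1 → B
  i=36: Y-V =  3 → D
  i=37: W-P =  7 → H
  shifts repeat with period 7: BDHQBLR

BDHQBLR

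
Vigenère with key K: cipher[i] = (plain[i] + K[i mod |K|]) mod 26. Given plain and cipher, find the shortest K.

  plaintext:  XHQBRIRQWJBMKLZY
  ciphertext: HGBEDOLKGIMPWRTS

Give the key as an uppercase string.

  i= 0: H-X = 10 → K
  i= 1: G-H = 25 → Z
  i= 2: B-Q = 11 → L
  i= 3: E-B =  3 → D
  i= 4: D-R = 12 → M
  i= 5: O-I =  6 → G
  i= 6: L-R = 20 → U
  i= 7: K-Q = 20 → U
  i= 8: G-W = 10 → K
  i= 9: I-J = 25 → Z
  i=10: M-B = 11 → L
  i=11: P-M =  3 → D
  i=12: W-K = 12 → M
  i=13: R-L =  6 → G
  i=14: T-Z = 20 → U
  i=15: S-Y = 20 → U
  shifts repeat with period 8: KZLDMGUU

KZLDMGUU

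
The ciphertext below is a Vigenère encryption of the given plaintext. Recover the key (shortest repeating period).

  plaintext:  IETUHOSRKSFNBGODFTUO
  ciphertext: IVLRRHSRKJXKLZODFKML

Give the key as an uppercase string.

  i= 0: I-I =  0 → A
  i= 1: V-E = 17 → R
  i= 2: L-T = 18 → S
  i= 3: R-U = 23 → X
  i= 4: R-H = 10 → K
  i= 5: H-O = 19 → T
  i= 6: S-S =  0 → A
  i= 7: R-R =  0 → A
  i= 8: K-K =  0 → A
  i= 9: J-S = 17 → R
  i=10: X-F = 18 → S
  i=11: K-N = 23 → X
  i=12: L-B = 10 → K
  i=13: Z-G = 19 → T
  i=14: O-O =  0 → A
  i=15: D-D =  0 → A
  i=16: F-F =  0 → A
  i=17: K-T = 17 → R
  i=18: M-U = 18 → S
  i=19: L-O = 23 → X
  shifts repeat with period 8: ARSXKTAA

ARSXKTAA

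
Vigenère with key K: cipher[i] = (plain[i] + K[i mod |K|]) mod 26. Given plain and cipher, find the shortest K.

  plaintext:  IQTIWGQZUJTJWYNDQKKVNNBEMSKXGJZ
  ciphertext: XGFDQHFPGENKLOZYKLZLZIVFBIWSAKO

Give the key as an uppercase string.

PQMVUB

  i= 0: X-I = 15 → P
  i= 1: G-Q = 16 → Q
  i= 2: F-T = 12 → M
  i= 3: D-I = 21 → V
  i= 4: Q-W = 20 → U
  i= 5: H-G =  1 → B
  i= 6: F-Q = 15 → P
  i= 7: P-Z = 16 → Q
  i= 8: G-U = 12 → M
  i= 9: E-J = 21 → V
  i=10: N-T = 20 → U
  i=11: K-J =  1 → B
  i=12: L-W = 15 → P
  i=13: O-Y = 16 → Q
  i=14: Z-N = 12 → M
  i=15: Y-D = 21 → V
  i=16: K-Q = 20 → U
  i=17: L-K =  1 → B
  i=18: Z-K = 15 → P
  i=19: L-V = 16 → Q
  i=20: Z-N = 12 → M
  i=21: I-N = 21 → V
  i=22: V-B = 20 → U
  i=23: F-E =  1 → B
  i=24: B-M = 15 → P
  i=25: I-S = 16 → Q
  i=26: W-K = 12 → M
  i=27: S-X = 21 → V
  i=28: A-G = 20 → U
  i=29: K-J =  1 → B
  i=30: O-Z = 15 → P
  shifts repeat with period 6: PQMVUB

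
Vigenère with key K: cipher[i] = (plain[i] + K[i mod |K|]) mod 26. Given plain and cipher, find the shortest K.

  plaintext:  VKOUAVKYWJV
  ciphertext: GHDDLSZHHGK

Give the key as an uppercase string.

  i= 0: G-V = 11 → L
  i= 1: H-K = 23 → X
  i= 2: D-O = 15 → P
  i= 3: D-U =  9 → J
  i= 4: L-A = 11 → L
  i= 5: S-V = 23 → X
  i= 6: Z-K = 15 → P
  i= 7: H-Y =  9 → J
  i= 8: H-W = 11 → L
  i= 9: G-J = 23 → X
  i=10: K-V = 15 → P
  shifts repeat with period 4: LXPJ

LXPJ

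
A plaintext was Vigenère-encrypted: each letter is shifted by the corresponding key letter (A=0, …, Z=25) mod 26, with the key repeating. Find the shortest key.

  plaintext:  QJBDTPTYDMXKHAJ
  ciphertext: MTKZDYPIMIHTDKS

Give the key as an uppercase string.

WKJ

  i= 0: M-Q = 22 → W
  i= 1: T-J = 10 → K
  i= 2: K-B =  9 → J
  i= 3: Z-D = 22 → W
  i= 4: D-T = 10 → K
  i= 5: Y-P =  9 → J
  i= 6: P-T = 22 → W
  i= 7: I-Y = 10 → K
  i= 8: M-D =  9 → J
  i= 9: I-M = 22 → W
  i=10: H-X = 10 → K
  i=11: T-K =  9 → J
  i=12: D-H = 22 → W
  i=13: K-A = 10 → K
  i=14: S-J =  9 → J
  shifts repeat with period 3: WKJ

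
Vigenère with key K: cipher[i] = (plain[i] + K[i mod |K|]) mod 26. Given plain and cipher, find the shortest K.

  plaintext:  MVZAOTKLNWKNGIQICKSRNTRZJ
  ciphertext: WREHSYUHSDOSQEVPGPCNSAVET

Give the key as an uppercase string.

KWFHEF

  i= 0: W-M = 10 → K
  i= 1: R-V = 22 → W
  i= 2: E-Z =  5 → F
  i= 3: H-A =  7 → H
  i= 4: S-O =  4 → E
  i= 5: Y-T =  5 → F
  i= 6: U-K = 10 → K
  i= 7: H-L = 22 → W
  i= 8: S-N =  5 → F
  i= 9: D-W =  7 → H
  i=10: O-K =  4 → E
  i=11: S-N =  5 → F
  i=12: Q-G = 10 → K
  i=13: E-I = 22 → W
  i=14: V-Q =  5 → F
  i=15: P-I =  7 → H
  i=16: G-C =  4 → E
  i=17: P-K =  5 → F
  i=18: C-S = 10 → K
  i=19: N-R = 22 → W
  i=20: S-N =  5 → F
  i=21: A-T =  7 → H
  i=22: V-R =  4 → E
  i=23: E-Z =  5 → F
  i=24: T-J = 10 → K
  shifts repeat with period 6: KWFHEF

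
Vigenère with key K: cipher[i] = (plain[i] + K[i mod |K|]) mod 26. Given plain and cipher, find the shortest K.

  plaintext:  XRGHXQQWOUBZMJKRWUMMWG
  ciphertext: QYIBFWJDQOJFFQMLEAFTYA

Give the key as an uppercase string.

THCUIG

  i= 0: Q-X = 19 → T
  i= 1: Y-R =  7 → H
  i= 2: I-G =  2 → C
  i= 3: B-H = 20 → U
  i= 4: F-X =  8 → I
  i= 5: W-Q =  6 → G
  i= 6: J-Q = 19 → T
  i= 7: D-W =  7 → H
  i= 8: Q-O =  2 → C
  i= 9: O-U = 20 → U
  i=10: J-B =  8 → I
  i=11: F-Z =  6 → G
  i=12: F-M = 19 → T
  i=13: Q-J =  7 → H
  i=14: M-K =  2 → C
  i=15: L-R = 20 → U
  i=16: E-W =  8 → I
  i=17: A-U =  6 → G
  i=18: F-M = 19 → T
  i=19: T-M =  7 → H
  i=20: Y-W =  2 → C
  i=21: A-G = 20 → U
  shifts repeat with period 6: THCUIG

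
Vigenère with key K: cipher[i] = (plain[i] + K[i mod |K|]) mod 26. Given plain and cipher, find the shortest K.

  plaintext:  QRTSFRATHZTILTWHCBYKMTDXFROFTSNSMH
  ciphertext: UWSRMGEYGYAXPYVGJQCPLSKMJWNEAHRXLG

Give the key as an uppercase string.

  i= 0: U-Q =  4 → E
  i= 1: W-R =  5 → F
  i= 2: S-T = 25 → Z
  i= 3: R-S = 25 → Z
  i= 4: M-F =  7 → H
  i= 5: G-R = 15 → P
  i= 6: E-A =  4 → E
  i= 7: Y-T =  5 → F
  i= 8: G-H = 25 → Z
  i= 9: Y-Z = 25 → Z
  i=10: A-T =  7 → H
  i=11: X-I = 15 → P
  i=12: P-L =  4 → E
  i=13: Y-T =  5 → F
  i=14: V-W = 25 → Z
  i=15: G-H = 25 → Z
  i=16: J-C =  7 → H
  i=17: Q-B = 15 → P
  i=18: C-Y =  4 → E
  i=19: P-K =  5 → F
  i=20: L-M = 25 → Z
  i=21: S-T = 25 → Z
  i=22: K-D =  7 → H
  i=23: M-X = 15 → P
  i=24: J-F =  4 → E
  i=25: W-R =  5 → F
  i=26: N-O = 25 → Z
  i=27: E-F = 25 → Z
  i=28: A-T =  7 → H
  i=29: H-S = 15 → P
  i=30: R-N =  4 → E
  i=31: X-S =  5 → F
  i=32: L-M = 25 → Z
  i=33: G-H = 25 → Z
  shifts repeat with period 6: EFZZHP

EFZZHP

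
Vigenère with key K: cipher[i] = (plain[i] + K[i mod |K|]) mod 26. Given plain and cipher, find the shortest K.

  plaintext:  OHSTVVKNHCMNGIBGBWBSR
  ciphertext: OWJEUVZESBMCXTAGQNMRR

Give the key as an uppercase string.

  i= 0: O-O =  0 → A
  i= 1: W-H = 15 → P
  i= 2: J-S = 17 → R
  i= 3: E-T = 11 → L
  i= 4: U-V = 25 → Z
  i= 5: V-V =  0 → A
  i= 6: Z-K = 15 → P
  i= 7: E-N = 17 → R
  i= 8: S-H = 11 → L
  i= 9: B-C = 25 → Z
  i=10: M-M =  0 → A
  i=11: C-N = 15 → P
  i=12: X-G = 17 → R
  i=13: T-I = 11 → L
  i=14: A-B = 25 → Z
  i=15: G-G =  0 → A
  i=16: Q-B = 15 → P
  i=17: N-W = 17 → R
  i=18: M-B = 11 → L
  i=19: R-S = 25 → Z
  i=20: R-R =  0 → A
  shifts repeat with period 5: APRLZ

APRLZ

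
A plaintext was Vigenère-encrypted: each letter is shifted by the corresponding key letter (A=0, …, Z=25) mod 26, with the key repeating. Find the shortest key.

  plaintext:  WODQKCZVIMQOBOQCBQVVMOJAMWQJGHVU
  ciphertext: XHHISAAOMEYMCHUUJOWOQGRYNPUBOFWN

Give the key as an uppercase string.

  i= 0: X-W =  1 → B
  i= 1: H-O = 19 → T
  i= 2: H-D =  4 → E
  i= 3: I-Q = 18 → S
  i= 4: S-K =  8 → I
  i= 5: A-C = 24 → Y
  i= 6: A-Z =  1 → B
  i= 7: O-V = 19 → T
  i= 8: M-I =  4 → E
  i= 9: E-M = 18 → S
  i=10: Y-Q =  8 → I
  i=11: M-O = 24 → Y
  i=12: C-B =  1 → B
  i=13: H-O = 19 → T
  i=14: U-Q =  4 → E
  i=15: U-C = 18 → S
  i=16: J-B =  8 → I
  i=17: O-Q = 24 → Y
  i=18: W-V =  1 → B
  i=19: O-V = 19 → T
  i=20: Q-M =  4 → E
  i=21: G-O = 18 → S
  i=22: R-J =  8 → I
  i=23: Y-A = 24 → Y
  i=24: N-M =  1 → B
  i=25: P-W = 19 → T
  i=26: U-Q =  4 → E
  i=27: B-J = 18 → S
  i=28: O-G =  8 → I
  i=29: F-H = 24 → Y
  i=30: W-V =  1 → B
  i=31: N-U = 19 → T
  shifts repeat with period 6: BTESIY

BTESIY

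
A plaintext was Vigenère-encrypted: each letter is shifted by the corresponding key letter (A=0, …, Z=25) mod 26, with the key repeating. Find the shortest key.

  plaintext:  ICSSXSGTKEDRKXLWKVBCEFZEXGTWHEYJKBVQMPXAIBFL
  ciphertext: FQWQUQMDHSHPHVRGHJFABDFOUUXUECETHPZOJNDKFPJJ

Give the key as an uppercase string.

  i= 0: F-I = 23 → X
  i= 1: Q-C = 14 → O
  i= 2: W-S =  4 → E
  i= 3: Q-S = 24 → Y
  i= 4: U-X = 23 → X
  i= 5: Q-S = 24 → Y
  i= 6: M-G =  6 → G
  i= 7: D-T = 10 → K
  i= 8: H-K = 23 → X
  i= 9: S-E = 14 → O
  i=10: H-D =  4 → E
  i=11: P-R = 24 → Y
  i=12: H-K = 23 → X
  i=13: V-X = 24 → Y
  i=14: R-L =  6 → G
  i=15: G-W = 10 → K
  i=16: H-K = 23 → X
  i=17: J-V = 14 → O
  i=18: F-B =  4 → E
  i=19: A-C = 24 → Y
  i=20: B-E = 23 → X
  i=21: D-F = 24 → Y
  i=22: F-Z =  6 → G
  i=23: O-E = 10 → K
  i=24: U-X = 23 → X
  i=25: U-G = 14 → O
  i=26: X-T =  4 → E
  i=27: U-W = 24 → Y
  i=28: E-H = 23 → X
  i=29: C-E = 24 → Y
  i=30: E-Y =  6 → G
  i=31: T-J = 10 → K
  i=32: H-K = 23 → X
  i=33: P-B = 14 → O
  i=34: Z-V =  4 → E
  i=35: O-Q = 24 → Y
  i=36: J-M = 23 → X
  i=37: N-P = 24 → Y
  i=38: D-X =  6 → G
  i=39: K-A = 10 → K
  i=40: F-I = 23 → X
  i=41: P-B = 14 → O
  i=42: J-F =  4 → E
  i=43: J-L = 24 → Y
  shifts repeat with period 8: XOEYXYGK

XOEYXYGK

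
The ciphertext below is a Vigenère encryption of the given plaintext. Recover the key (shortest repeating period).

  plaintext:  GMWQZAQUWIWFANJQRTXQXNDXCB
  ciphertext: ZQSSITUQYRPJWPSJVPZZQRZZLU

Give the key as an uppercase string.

  i= 0: Z-G = 19 → T
  i= 1: Q-M =  4 → E
  i= 2: S-W = 22 → W
  i= 3: S-Q =  2 → C
  i= 4: I-Z =  9 → J
  i= 5: T-A = 19 → T
  i= 6: U-Q =  4 → E
  i= 7: Q-U = 22 → W
  i= 8: Y-W =  2 → C
  i= 9: R-I =  9 → J
  i=10: P-W = 19 → T
  i=11: J-F =  4 → E
  i=12: W-A = 22 → W
  i=13: P-N =  2 → C
  i=14: S-J =  9 → J
  i=15: J-Q = 19 → T
  i=16: V-R =  4 → E
  i=17: P-T = 22 → W
  i=18: Z-X =  2 → C
  i=19: Z-Q =  9 → J
  i=20: Q-X = 19 → T
  i=21: R-N =  4 → E
  i=22: Z-D = 22 → W
  i=23: Z-X =  2 → C
  i=24: L-C =  9 → J
  i=25: U-B = 19 → T
  shifts repeat with period 5: TEWCJ

TEWCJ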